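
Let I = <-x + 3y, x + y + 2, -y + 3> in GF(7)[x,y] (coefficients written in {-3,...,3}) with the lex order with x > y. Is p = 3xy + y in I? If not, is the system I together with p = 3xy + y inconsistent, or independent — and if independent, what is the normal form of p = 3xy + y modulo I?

First compute the reduced Gröbner basis of I by Buchberger's algorithm.
f_1 = -x + 3y, LT = x.
f_2 = x + y + 2, LT = x.
f_3 = -y + 3, LT = y.

S(f_1,f_2): lcm = x. S = 3y - 2.
  leading term y: subtract (-3)·f_3 from 3y - 2 → 0
  remainder 0.

S(f_1,f_3): leading monomials are coprime, so the S-polynomial reduces to 0 (Buchberger's first criterion).
S(f_2,f_3): leading monomials are coprime, so the S-polynomial reduces to 0 (Buchberger's first criterion).
Every S-polynomial of the final basis reduces to 0, so we have a Gröbner basis.
Inter-reduce: drop elements whose leading term is divisible by another's, tail-reduce, and make monic.
Reduced Gröbner basis: {x - 2, y - 3}.
Label its elements g_1 = x - 2, g_2 = y - 3.

Reduce p = 3xy + y modulo G:
  leading term xy: subtract (3y)·g_1 from 3xy + y → 0
  normal form = 0.
Since the normal form is 0, p ∈ I.

Ideal membership is decidable via reduction modulo a Gröbner basis.

3xy + y lies in I (it reduces to 0).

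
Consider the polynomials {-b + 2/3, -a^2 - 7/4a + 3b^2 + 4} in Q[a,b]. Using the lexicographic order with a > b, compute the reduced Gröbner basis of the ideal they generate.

G = {a^2 + 7/4a - 16/3, b - 2/3}

This is the nonlinear analogue of row-reducing a linear system.

f_1 = -b + 2/3, LT = b.
f_2 = -a^2 - 7/4a + 3b^2 + 4, LT = a^2.

S(f_1,f_2): leading monomials are coprime, so the S-polynomial reduces to 0 (Buchberger's first criterion).
Every S-polynomial of the final basis reduces to 0, so we have a Gröbner basis.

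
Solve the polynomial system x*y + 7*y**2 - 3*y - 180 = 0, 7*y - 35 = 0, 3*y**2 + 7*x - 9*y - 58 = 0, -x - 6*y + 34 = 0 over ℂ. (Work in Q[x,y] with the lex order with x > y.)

{(4, 5)}

Compute a lex Gröbner basis by Buchberger's algorithm.
f_1 = x*y + 7*y**2 - 3*y - 180, LT = x*y.
f_2 = 7*y - 35, LT = y.
f_3 = 7*x + 3*y**2 - 9*y - 58, LT = x.
f_4 = -x - 6*y + 34, LT = x.

The S-polynomials (S(f_1,f_2), S(f_1,f_3), S(f_1,f_4), S(f_2,f_3), S(f_2,f_4), S(f_3,f_4)) all reduce to 0 modulo the current basis, so we have a Gröbner basis.
Inter-reduce: drop elements whose leading term is divisible by another's, tail-reduce, and make monic.
Reduced Gröbner basis: {x - 4, y - 5}.

From the last basis element, y - 5 = 0, so y takes values in {5}. Each choice, substituted upward through the basis, yields the corresponding point(s) of the solution set.
  y = 5: the earlier basis element becomes x - 4 = 0, giving x = 4 — point (4, 5).
Substituting each solution back into the original system confirms all equations vanish.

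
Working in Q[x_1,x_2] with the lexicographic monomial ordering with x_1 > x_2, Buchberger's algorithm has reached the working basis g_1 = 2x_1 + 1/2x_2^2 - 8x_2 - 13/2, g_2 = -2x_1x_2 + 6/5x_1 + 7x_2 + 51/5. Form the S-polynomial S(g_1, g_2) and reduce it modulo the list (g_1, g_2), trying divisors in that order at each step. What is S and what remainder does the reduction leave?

lcm(LM(g_1), LM(g_2)) = x_1x_2.
S = (lcm/LT(g_1))·g_1 − (lcm/LT(g_2))·g_2 = 3/5x_1 + 1/4x_2^3 - 4x_2^2 + 1/4x_2 + 51/10.
Reduce S modulo (g_1, g_2) in that order:
  leading term x_1: subtract (3/10)·g_1 from 3/5x_1 + 1/4x_2^3 - 4x_2^2 + 1/4x_2 + 51/10 → 1/4x_2^3 - 83/20x_2^2 + 53/20x_2 + 141/20
  leading term x_2^3: no divisor's leading term divides it; move 1/4x_2^3 to the remainder.
  leading term x_2^2: no divisor's leading term divides it; move -83/20x_2^2 to the remainder.
  leading term x_2: no divisor's leading term divides it; move 53/20x_2 to the remainder.
  leading term 1: no divisor's leading term divides it; move 141/20 to the remainder.
The remainder 1/4x_2^3 - 83/20x_2^2 + 53/20x_2 + 141/20 is nonzero, so it would be added as the next basis element.

S(g_1, g_2) = 3/5x_1 + 1/4x_2^3 - 4x_2^2 + 1/4x_2 + 51/10; remainder on division = 1/4x_2^3 - 83/20x_2^2 + 53/20x_2 + 141/20.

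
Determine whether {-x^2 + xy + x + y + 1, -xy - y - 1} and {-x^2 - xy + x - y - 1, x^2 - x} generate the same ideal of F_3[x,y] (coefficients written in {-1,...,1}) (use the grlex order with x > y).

Yes, the ideals are equal.

For a fixed monomial order, each ideal has a unique reduced Gröbner basis; comparing bases decides equality.
Buchberger on the first generating set:
f_1 = -x^2 + xy + x + y + 1, LT = x^2.
f_2 = -xy - y - 1, LT = xy.

S(f_1,f_2): lcm = x^2y. S = -xy^2 + xy - y^2 - x - y.
  leading term xy^2: subtract (y)·f_2 from -xy^2 + xy - y^2 - x - y → xy - x
  leading term xy: subtract (-1)·f_2 from xy - x → -x - y - 1
  leading term x: no divisor's leading term divides it; move -x to the remainder.
  leading term y: no divisor's leading term divides it; move -y to the remainder.
  leading term 1: no divisor's leading term divides it; move -1 to the remainder.
  remainder -x - y - 1 ≠ 0; add g_3 = -x - y - 1 to the basis.

S(f_1,g_3): lcm = x^2. S = xy + x - y - 1.
  leading term xy: subtract (-1)·f_2 from xy + x - y - 1 → x + y + 1
  leading term x: subtract (-1)·g_3 from x + y + 1 → 0
  remainder 0.

S(f_2,g_3): lcm = xy. S = -y^2 + 1.
  leading term y^2: no divisor's leading term divides it; move -y^2 to the remainder.
  leading term 1: no divisor's leading term divides it; move 1 to the remainder.
  remainder -y^2 + 1 ≠ 0; add g_4 = -y^2 + 1 to the basis.

S(f_1,g_4): leading monomials are coprime, so the S-polynomial reduces to 0 (Buchberger's first criterion).
S(f_2,g_4): lcm = xy^2. S = y^2 + x + y.
  leading term y^2: subtract (-1)·g_4 from y^2 + x + y → x + y + 1
  leading term x: subtract (-1)·g_3 from x + y + 1 → 0
  remainder 0.

S(g_3,g_4): leading monomials are coprime, so the S-polynomial reduces to 0 (Buchberger's first criterion).
Every S-polynomial of the final basis reduces to 0, so we have a Gröbner basis.
Inter-reduce: drop elements whose leading term is divisible by another's, tail-reduce, and make monic.
Reduced Gröbner basis: {y^2 - 1, x + y + 1}.

Buchberger on the second generating set:
h_1 = -x^2 - xy + x - y - 1, LT = x^2.
h_2 = x^2 - x, LT = x^2.

S(h_1,h_2): lcm = x^2. S = xy + y + 1.
  leading term xy: no divisor's leading term divides it; move xy to the remainder.
  leading term y: no divisor's leading term divides it; move y to the remainder.
  leading term 1: no divisor's leading term divides it; move 1 to the remainder.
  remainder xy + y + 1 ≠ 0; add k_3 = xy + y + 1 to the basis.

S(h_1,k_3): lcm = x^2y. S = xy^2 + xy + y^2 - x + y.
  leading term xy^2: subtract (y)·k_3 from xy^2 + xy + y^2 - x + y → xy - x
  leading term xy: subtract (1)·k_3 from xy - x → -x - y - 1
  leading term x: no divisor's leading term divides it; move -x to the remainder.
  leading term y: no divisor's leading term divides it; move -y to the remainder.
  leading term 1: no divisor's leading term divides it; move -1 to the remainder.
  remainder -x - y - 1 ≠ 0; add k_4 = -x - y - 1 to the basis.

S(h_2,k_3): lcm = x^2y. S = xy - x.
  leading term xy: subtract (1)·k_3 from xy - x → -x - y - 1
  leading term x: subtract (1)·k_4 from -x - y - 1 → 0
  remainder 0.

S(h_1,k_4): lcm = x^2. S = x + y + 1.
  leading term x: subtract (-1)·k_4 from x + y + 1 → 0
  remainder 0.

S(h_2,k_4): lcm = x^2. S = -xy + x.
  leading term xy: subtract (-1)·k_3 from -xy + x → x + y + 1
  leading term x: subtract (-1)·k_4 from x + y + 1 → 0
  remainder 0.

S(k_3,k_4): lcm = xy. S = -y^2 + 1.
  leading term y^2: no divisor's leading term divides it; move -y^2 to the remainder.
  leading term 1: no divisor's leading term divides it; move 1 to the remainder.
  remainder -y^2 + 1 ≠ 0; add k_5 = -y^2 + 1 to the basis.

S(h_1,k_5): leading monomials are coprime, so the S-polynomial reduces to 0 (Buchberger's first criterion).
S(h_2,k_5): leading monomials are coprime, so the S-polynomial reduces to 0 (Buchberger's first criterion).
S(k_3,k_5): lcm = xy^2. S = y^2 + x + y.
  leading term y^2: subtract (-1)·k_5 from y^2 + x + y → x + y + 1
  leading term x: subtract (-1)·k_4 from x + y + 1 → 0
  remainder 0.

S(k_4,k_5): leading monomials are coprime, so the S-polynomial reduces to 0 (Buchberger's first criterion).
Every S-polynomial of the final basis reduces to 0, so we have a Gröbner basis.
Inter-reduce: drop elements whose leading term is divisible by another's, tail-reduce, and make monic.
Reduced Gröbner basis: {y^2 - 1, x + y + 1}.

Same reduced basis, so the two generating sets span the same ideal.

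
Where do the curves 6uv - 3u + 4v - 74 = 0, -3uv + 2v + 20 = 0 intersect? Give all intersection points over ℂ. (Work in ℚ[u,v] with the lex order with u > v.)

Compute a lex Gröbner basis by Buchberger's algorithm.
f_1 = 6uv - 3u + 4v - 74, LT = uv.
f_2 = -3uv + 2v + 20, LT = uv.

S(f_1,f_2): lcm = uv. S = -½u + 4/3v - 17/3.
  leading term u: no divisor's leading term divides it; move -½u to the remainder.
  leading term v: no divisor's leading term divides it; move 4/3v to the remainder.
  leading term 1: no divisor's leading term divides it; move -17/3 to the remainder.
  remainder -½u + 4/3v - 17/3 ≠ 0; add h_3 = -½u + 4/3v - 17/3 to the basis.

S(f_1,h_3): lcm = uv. S = -½u + 8/3v² - 32/3v - 37/3.
  leading term u: subtract (1)·h_3 from -½u + 8/3v² - 32/3v - 37/3 → 8/3v² - 12v - 20/3
  leading term v²: no divisor's leading term divides it; move 8/3v² to the remainder.
  leading term v: no divisor's leading term divides it; move -12v to the remainder.
  leading term 1: no divisor's leading term divides it; move -20/3 to the remainder.
  remainder 8/3v² - 12v - 20/3 ≠ 0; add h_4 = 8/3v² - 12v - 20/3 to the basis.

The other S-polynomials (S(f_2,h_3), S(f_1,h_4), S(f_2,h_4), S(h_3,h_4)) all reduce to 0 modulo the current basis, so we have a Gröbner basis.
Inter-reduce: drop elements whose leading term is divisible by another's, tail-reduce, and make monic.
Reduced Gröbner basis: {u - 8/3v + 34/3, v² - 9/2v - 5/2}.

The lex basis is triangular: the last element involves only v. Solving v² - 9/2v - 5/2 = 0 gives v ∈ {-1/2, 5}; substituting each value into the earlier elements determines the remaining variables.
  v = -1/2: the earlier basis element becomes u + 38/3 = 0, giving u = -38/3 — point (-38/3, -1/2).
  v = 5: the earlier basis element becomes u - 2 = 0, giving u = 2 — point (2, 5).
Check: every point annihilates each of the original generators.

{(-38/3, -1/2), (2, 5)}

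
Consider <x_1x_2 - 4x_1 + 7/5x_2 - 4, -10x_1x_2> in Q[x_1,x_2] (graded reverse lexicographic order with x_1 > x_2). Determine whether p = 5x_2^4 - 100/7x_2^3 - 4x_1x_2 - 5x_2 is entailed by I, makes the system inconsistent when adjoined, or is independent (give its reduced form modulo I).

First compute the reduced Gröbner basis of I by Buchberger's algorithm.
f_1 = x_1x_2 - 4x_1 + 7/5x_2 - 4, LT = x_1x_2.
f_2 = -10x_1x_2, LT = x_1x_2.

S(f_1,f_2): lcm = x_1x_2. S = -4x_1 + 7/5x_2 - 4.
  leading term x_1: no divisor's leading term divides it; move -4x_1 to the remainder.
  leading term x_2: no divisor's leading term divides it; move 7/5x_2 to the remainder.
  leading term 1: no divisor's leading term divides it; move -4 to the remainder.
  remainder -4x_1 + 7/5x_2 - 4 ≠ 0; add h_3 = -4x_1 + 7/5x_2 - 4 to the basis.

S(f_1,h_3): lcm = x_1x_2. S = 7/20x_2^2 - 4x_1 + 2/5x_2 - 4.
  leading term x_2^2: no divisor's leading term divides it; move 7/20x_2^2 to the remainder.
  leading term x_1: subtract (1)·h_3 from -4x_1 + 2/5x_2 - 4 → -x_2
  leading term x_2: no divisor's leading term divides it; move -x_2 to the remainder.
  remainder 7/20x_2^2 - x_2 ≠ 0; add h_4 = 7/20x_2^2 - x_2 to the basis.

The other S-polynomials (S(f_2,h_3), S(f_1,h_4), S(f_2,h_4), S(h_3,h_4)) all reduce to 0 modulo the current basis, so we have a Gröbner basis.
Inter-reduce: drop elements whose leading term is divisible by another's, tail-reduce, and make monic.
Reduced Gröbner basis: {x_2^2 - 20/7x_2, x_1 - 7/20x_2 + 1}.
Label its elements g_1 = x_2^2 - 20/7x_2, g_2 = x_1 - 7/20x_2 + 1.

Reduce p = 5x_2^4 - 100/7x_2^3 - 4x_1x_2 - 5x_2 modulo G:
  leading term x_2^4: subtract (5x_2^2)·g_1 from 5x_2^4 - 100/7x_2^3 - 4x_1x_2 - 5x_2 → -4x_1x_2 - 5x_2
  leading term x_1x_2: subtract (-4x_2)·g_2 from -4x_1x_2 - 5x_2 → -7/5x_2^2 - x_2
  leading term x_2^2: subtract (-7/5)·g_1 from -7/5x_2^2 - x_2 → -5x_2
  leading term x_2: no divisor's leading term divides it; move -5x_2 to the remainder.
  normal form = -5x_2.
The normal form is nonzero, so p ∉ I. Since p minus its normal form lies in I, I + (p) = I + (r) where r = -5x_2; decide whether this ideal is the whole ring.
Run Buchberger on G together with r (pairs among the g_i already reduce to 0 since G is a Gröbner basis):
g_1 = x_2^2 - 20/7x_2, LT = x_2^2.
g_2 = x_1 - 7/20x_2 + 1, LT = x_1.
r = -5x_2, LT = x_2.

The S-polynomials (S(g_1,g_2), S(g_1,r), S(g_2,r)) all reduce to 0 modulo the current basis, so we have a Gröbner basis.
Inter-reduce: drop elements whose leading term is divisible by another's, tail-reduce, and make monic.
Reduced Gröbner basis: {x_1 + 1, x_2}.
The reduced Gröbner basis of I + (p) is {x_1 + 1, x_2} ≠ {1}, a proper ideal, so the enlarged system stays consistent: p is independent of I, with normal form -5x_2.

The remainder on division by a Gröbner basis is unique — it is the normal form.

5x_2^4 - 100/7x_2^3 - 4x_1x_2 - 5x_2 is independent of I; its normal form modulo I is -5x_2.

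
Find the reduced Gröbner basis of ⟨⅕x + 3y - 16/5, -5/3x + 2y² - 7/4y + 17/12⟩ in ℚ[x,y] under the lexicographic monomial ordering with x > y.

f_1 = ⅕x + 3y - 16/5, LT = x.
f_2 = -5/3x + 2y² - 7/4y + 17/12, LT = x.

S(f_1,f_2): lcm = x. S = 6/5y² + 279/20y - 303/20.
  leading term y²: no divisor's leading term divides it; move 6/5y² to the remainder.
  leading term y: no divisor's leading term divides it; move 279/20y to the remainder.
  leading term 1: no divisor's leading term divides it; move -303/20 to the remainder.
  remainder 6/5y² + 279/20y - 303/20 ≠ 0; add g_3 = 6/5y² + 279/20y - 303/20 to the basis.

The other S-polynomials (S(f_1,g_3), S(f_2,g_3)) all reduce to 0 modulo the current basis, so we have a Gröbner basis.
Inter-reduce: drop elements whose leading term is divisible by another's, tail-reduce, and make monic.

G = {x + 15y - 16, y² + 93/8y - 101/8}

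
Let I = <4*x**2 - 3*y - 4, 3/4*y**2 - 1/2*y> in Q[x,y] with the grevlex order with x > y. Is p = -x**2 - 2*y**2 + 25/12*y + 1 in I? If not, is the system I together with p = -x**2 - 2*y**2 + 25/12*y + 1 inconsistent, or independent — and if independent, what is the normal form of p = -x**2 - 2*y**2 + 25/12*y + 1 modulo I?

First compute the reduced Gröbner basis of I by Buchberger's algorithm.
f_1 = 4*x**2 - 3*y - 4, LT = x**2.
f_2 = 3/4*y**2 - 1/2*y, LT = y**2.

The S-polynomials (S(f_1,f_2)) all reduce to 0 modulo the current basis, so we have a Gröbner basis.
Inter-reduce: drop elements whose leading term is divisible by another's, tail-reduce, and make monic.
Reduced Gröbner basis: {x**2 - 3/4*y - 1, y**2 - 2/3*y}.
Label its elements g_1 = x**2 - 3/4*y - 1, g_2 = y**2 - 2/3*y.

Reduce p = -x**2 - 2*y**2 + 25/12*y + 1 modulo G:
  leading term x**2: subtract (-1)·g_1 from -x**2 - 2*y**2 + 25/12*y + 1 → -2*y**2 + 4/3*y
  leading term y**2: subtract (-2)·g_2 from -2*y**2 + 4/3*y → 0
  normal form = 0.
Since the normal form is 0, p ∈ I.

-x**2 - 2*y**2 + 25/12*y + 1 lies in I (it reduces to 0).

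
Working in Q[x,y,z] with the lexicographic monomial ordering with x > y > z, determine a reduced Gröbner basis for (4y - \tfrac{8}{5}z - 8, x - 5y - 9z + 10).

G = {x - 11z, y - \tfrac{2}{5}z - 2}

Buchberger's algorithm terminates because the ascending chain of leading-term ideals stabilizes.

f_1 = 4y - \tfrac{8}{5}z - 8, LT = y.
f_2 = x - 5y - 9z + 10, LT = x.

The S-polynomials (S(f_1,f_2)) all reduce to 0 modulo the current basis, so we have a Gröbner basis.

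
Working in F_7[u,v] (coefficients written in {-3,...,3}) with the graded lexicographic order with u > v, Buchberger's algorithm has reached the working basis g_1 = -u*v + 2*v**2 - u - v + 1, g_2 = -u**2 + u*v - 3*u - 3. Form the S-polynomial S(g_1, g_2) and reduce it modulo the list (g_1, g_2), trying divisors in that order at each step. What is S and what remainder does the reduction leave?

S(g_1, g_2) = -u*v**2 + u**2 - 2*u*v - u - 3*v; remainder on division = -2*v**3 + v**2 + 3*u + 3*v - 3.

lcm(LM(g_1), LM(g_2)) = u**2*v.
S = (lcm/LT(g_1))·g_1 − (lcm/LT(g_2))·g_2 = -u*v**2 + u**2 - 2*u*v - u - 3*v.
Reduce S modulo (g_1, g_2) in that order:
  leading term u*v**2: subtract (v)·g_1 from -u*v**2 + u**2 - 2*u*v - u - 3*v → -2*v**3 + u**2 - u*v + v**2 - u + 3*v
  leading term v**3: no divisor's leading term divides it; move -2*v**3 to the remainder.
  leading term u**2: subtract (-1)·g_2 from u**2 - u*v + v**2 - u + 3*v → v**2 + 3*u + 3*v - 3
  leading term v**2: no divisor's leading term divides it; move v**2 to the remainder.
  leading term u: no divisor's leading term divides it; move 3*u to the remainder.
  leading term v: no divisor's leading term divides it; move 3*v to the remainder.
  leading term 1: no divisor's leading term divides it; move -3 to the remainder.
The remainder -2*v**3 + v**2 + 3*u + 3*v - 3 is nonzero, so it would be added as the next basis element.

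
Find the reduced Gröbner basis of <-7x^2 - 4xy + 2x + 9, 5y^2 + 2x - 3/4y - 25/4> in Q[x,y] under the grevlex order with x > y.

G = {x^2 + 4/7xy - 2/7x - 9/7, y^2 + 2/5x - 3/20y - 5/4}

Buchberger's algorithm terminates because the ascending chain of leading-term ideals stabilizes.

f_1 = -7x^2 - 4xy + 2x + 9, LT = x^2.
f_2 = 5y^2 + 2x - 3/4y - 25/4, LT = y^2.

S(f_1,f_2): leading monomials are coprime, so the S-polynomial reduces to 0 (Buchberger's first criterion).
Every S-polynomial of the final basis reduces to 0, so we have a Gröbner basis.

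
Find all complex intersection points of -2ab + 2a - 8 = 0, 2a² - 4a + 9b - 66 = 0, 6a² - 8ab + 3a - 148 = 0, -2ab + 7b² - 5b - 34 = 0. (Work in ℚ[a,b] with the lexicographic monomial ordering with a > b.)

Compute a lex Gröbner basis by Buchberger's algorithm.
f_1 = -2ab + 2a - 8, LT = ab.
f_2 = 2a² - 4a + 9b - 66, LT = a².
f_3 = 6a² - 8ab + 3a - 148, LT = a².
f_4 = -2ab + 7b² - 5b - 34, LT = ab.

S(f_1,f_2): lcm = a²b. S = -a² + 2ab + 4a - 9/2b² + 33b.
  reduce S modulo (f_1, f_2, f_3, f_4):
  remainder 4a - 9/2b² + 75/2b - 41 ≠ 0; add h_5 = 4a - 9/2b² + 75/2b - 41 to the basis.

S(f_1,f_3): lcm = a²b. S = -a² + 4/3ab² - ½ab + 4a + 74/3b.
  reduce S modulo (f_1, f_2, f_3, f_4, h_5):
  remainder 51/16b² - 131/48b - 175/24 ≠ 0; add h_6 = 51/16b² - 131/48b - 175/24 to the basis.

S(f_1,f_4): lcm = ab. S = -a + 7/2b² - 5/2b - 13.
  reduce S modulo (f_1, f_2, f_3, f_4, h_5, h_6):
  remainder 1363/153b - 2726/153 ≠ 0; add h_7 = 1363/153b - 2726/153 to the basis.

The other S-polynomials (S(f_2,f_3), S(f_2,f_4), S(f_3,f_4), S(f_1,h_5), S(f_2,h_5), S(f_3,h_5), S(f_4,h_5), S(f_1,h_6), S(f_2,h_6), S(f_3,h_6), S(f_4,h_6), S(h_5,h_6), S(f_1,h_7), S(f_2,h_7), S(f_3,h_7), S(f_4,h_7), S(h_5,h_7), S(h_6,h_7)) all reduce to 0 modulo the current basis, so we have a Gröbner basis.
Inter-reduce: drop elements whose leading term is divisible by another's, tail-reduce, and make monic.
Reduced Gröbner basis: {a + 4, b - 2}.

A lex Gröbner basis eliminates variables successively. Here b - 2 depends only on b, with roots {2}; lifting each root through the earlier basis elements recovers the full solutions.
  b = 2: the earlier basis element becomes a + 4 = 0, giving a = -4 — point (-4, 2).

{(-4, 2)}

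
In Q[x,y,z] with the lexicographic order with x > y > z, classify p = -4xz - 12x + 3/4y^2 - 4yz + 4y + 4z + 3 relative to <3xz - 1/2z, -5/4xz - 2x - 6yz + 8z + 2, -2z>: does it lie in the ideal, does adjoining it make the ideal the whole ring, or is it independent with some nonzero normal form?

First compute the reduced Gröbner basis of I by Buchberger's algorithm.
f_1 = 3xz - 1/2z, LT = xz.
f_2 = -5/4xz - 2x - 6yz + 8z + 2, LT = xz.
f_3 = -2z, LT = z.

S(f_1,f_2): lcm = xz. S = -8/5x - 24/5yz + 187/30z + 8/5.
  leading term x: no divisor's leading term divides it; move -8/5x to the remainder.
  leading term yz: subtract (12/5y)·f_3 from -24/5yz + 187/30z + 8/5 → 187/30z + 8/5
  leading term z: subtract (-187/60)·f_3 from 187/30z + 8/5 → 8/5
  leading term 1: no divisor's leading term divides it; move 8/5 to the remainder.
  remainder -8/5x + 8/5 ≠ 0; add h_4 = -8/5x + 8/5 to the basis.

The other S-polynomials (S(f_1,f_3), S(f_2,f_3), S(f_1,h_4), S(f_2,h_4), S(f_3,h_4)) all reduce to 0 modulo the current basis, so we have a Gröbner basis.
Inter-reduce: drop elements whose leading term is divisible by another's, tail-reduce, and make monic.
Reduced Gröbner basis: {x - 1, z}.
Label its elements g_1 = x - 1, g_2 = z.

Reduce p = -4xz - 12x + 3/4y^2 - 4yz + 4y + 4z + 3 modulo G:
  leading term xz: subtract (-4z)·g_1 from -4xz - 12x + 3/4y^2 - 4yz + 4y + 4z + 3 → -12x + 3/4y^2 - 4yz + 4y + 3
  leading term x: subtract (-12)·g_1 from -12x + 3/4y^2 - 4yz + 4y + 3 → 3/4y^2 - 4yz + 4y - 9
  leading term y^2: no divisor's leading term divides it; move 3/4y^2 to the remainder.
  leading term yz: subtract (-4y)·g_2 from -4yz + 4y - 9 → 4y - 9
  leading term y: no divisor's leading term divides it; move 4y to the remainder.
  leading term 1: no divisor's leading term divides it; move -9 to the remainder.
  normal form = 3/4y^2 + 4y - 9.
The normal form is nonzero, so p ∉ I. Since p minus its normal form lies in I, I + (p) = I + (r) where r = 3/4y^2 + 4y - 9; decide whether this ideal is the whole ring.
Run Buchberger on G together with r (pairs among the g_i already reduce to 0 since G is a Gröbner basis):
g_1 = x - 1, LT = x.
g_2 = z, LT = z.
r = 3/4y^2 + 4y - 9, LT = y^2.

The S-polynomials (S(g_1,g_2), S(g_1,r), S(g_2,r)) all reduce to 0 modulo the current basis, so we have a Gröbner basis.
Inter-reduce: drop elements whose leading term is divisible by another's, tail-reduce, and make monic.
Reduced Gröbner basis: {x - 1, y^2 + 16/3y - 12, z}.
The reduced Gröbner basis of I + (p) is {x - 1, y^2 + 16/3y - 12, z} ≠ {1}, a proper ideal, so the enlarged system stays consistent: p is independent of I, with normal form 3/4y^2 + 4y - 9.

Ideal membership is decidable via reduction modulo a Gröbner basis.

-4xz - 12x + 3/4y^2 - 4yz + 4y + 4z + 3 is independent of I; its normal form modulo I is 3/4y^2 + 4y - 9.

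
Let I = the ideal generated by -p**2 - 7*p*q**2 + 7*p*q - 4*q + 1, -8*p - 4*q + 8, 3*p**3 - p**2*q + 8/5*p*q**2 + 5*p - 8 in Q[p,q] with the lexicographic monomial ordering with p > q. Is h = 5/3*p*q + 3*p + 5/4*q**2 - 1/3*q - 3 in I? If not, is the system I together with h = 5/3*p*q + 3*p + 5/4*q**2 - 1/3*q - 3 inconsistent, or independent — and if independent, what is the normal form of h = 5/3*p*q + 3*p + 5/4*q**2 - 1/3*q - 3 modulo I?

5/3*p*q + 3*p + 5/4*q**2 - 1/3*q - 3 lies in I (it reduces to 0).

First compute the reduced Gröbner basis of I by Buchberger's algorithm.
f_1 = -p**2 - 7*p*q**2 + 7*p*q - 4*q + 1, LT = p**2.
f_2 = -8*p - 4*q + 8, LT = p.
f_3 = 3*p**3 - p**2*q + 8/5*p*q**2 + 5*p - 8, LT = p**3.

S(f_1,f_2): lcm = p**2. S = 7*p*q**2 - 15/2*p*q + p + 4*q - 1.
  leading term p*q**2: subtract (-7/8*q**2)·f_2 from 7*p*q**2 - 15/2*p*q + p + 4*q - 1 → -15/2*p*q + p - 7/2*q**3 + 7*q**2 + 4*q - 1
  leading term p*q: subtract (15/16*q)·f_2 from -15/2*p*q + p - 7/2*q**3 + 7*q**2 + 4*q - 1 → p - 7/2*q**3 + 43/4*q**2 - 7/2*q - 1
  leading term p: subtract (-1/8)·f_2 from p - 7/2*q**3 + 43/4*q**2 - 7/2*q - 1 → -7/2*q**3 + 43/4*q**2 - 4*q
  leading term q**3: no divisor's leading term divides it; move -7/2*q**3 to the remainder.
  leading term q**2: no divisor's leading term divides it; move 43/4*q**2 to the remainder.
  leading term q: no divisor's leading term divides it; move -4*q to the remainder.
  remainder -7/2*q**3 + 43/4*q**2 - 4*q ≠ 0; add k_4 = -7/2*q**3 + 43/4*q**2 - 4*q to the basis.

S(f_1,f_3): lcm = p**3. S = 7*p**2*q**2 - 20/3*p**2*q - 8/15*p*q**2 + 4*p*q - 8/3*p + 8/3.
  leading term p**2*q**2: subtract (-7*q**2)·f_1 from 7*p**2*q**2 - 20/3*p**2*q - 8/15*p*q**2 + 4*p*q - 8/3*p + 8/3 → -20/3*p**2*q - 49*p*q**4 + 49*p*q**3 - 8/15*p*q**2 + 4*p*q - 8/3*p - 28*q**3 + 7*q**2 + 8/3
  leading term p**2*q: subtract (20/3*q)·f_1 from -20/3*p**2*q - 49*p*q**4 + 49*p*q**3 - 8/15*p*q**2 + 4*p*q - 8/3*p - 28*q**3 + 7*q**2 + 8/3 → -49*p*q**4 + 287/3*p*q**3 - 236/5*p*q**2 + 4*p*q - 8/3*p - 28*q**3 + 101/3*q**2 - 20/3*q + 8/3
  leading term p*q**4: subtract (49/8*q**4)·f_2 from -49*p*q**4 + 287/3*p*q**3 - 236/5*p*q**2 + 4*p*q - 8/3*p - 28*q**3 + 101/3*q**2 - 20/3*q + 8/3 → 287/3*p*q**3 - 236/5*p*q**2 + 4*p*q - 8/3*p + 49/2*q**5 - 49*q**4 - 28*q**3 + 101/3*q**2 - 20/3*q + 8/3
  leading term p*q**3: subtract (-287/24*q**3)·f_2 from 287/3*p*q**3 - 236/5*p*q**2 + 4*p*q - 8/3*p + 49/2*q**5 - 49*q**4 - 28*q**3 + 101/3*q**2 - 20/3*q + 8/3 → -236/5*p*q**2 + 4*p*q - 8/3*p + 49/2*q**5 - 581/6*q**4 + 203/3*q**3 + 101/3*q**2 - 20/3*q + 8/3
  leading term p*q**2: subtract (59/10*q**2)·f_2 from -236/5*p*q**2 + 4*p*q - 8/3*p + 49/2*q**5 - 581/6*q**4 + 203/3*q**3 + 101/3*q**2 - 20/3*q + 8/3 → 4*p*q - 8/3*p + 49/2*q**5 - 581/6*q**4 + 1369/15*q**3 - 203/15*q**2 - 20/3*q + 8/3
  leading term p*q: subtract (-1/2*q)·f_2 from 4*p*q - 8/3*p + 49/2*q**5 - 581/6*q**4 + 1369/15*q**3 - 203/15*q**2 - 20/3*q + 8/3 → -8/3*p + 49/2*q**5 - 581/6*q**4 + 1369/15*q**3 - 233/15*q**2 - 8/3*q + 8/3
  leading term p: subtract (1/3)·f_2 from -8/3*p + 49/2*q**5 - 581/6*q**4 + 1369/15*q**3 - 233/15*q**2 - 8/3*q + 8/3 → 49/2*q**5 - 581/6*q**4 + 1369/15*q**3 - 233/15*q**2 - 4/3*q
  leading term q**5: subtract (-7*q**2)·k_4 from 49/2*q**5 - 581/6*q**4 + 1369/15*q**3 - 233/15*q**2 - 4/3*q → -259/12*q**4 + 949/15*q**3 - 233/15*q**2 - 4/3*q
  leading term q**4: subtract (37/6*q)·k_4 from -259/12*q**4 + 949/15*q**3 - 233/15*q**2 - 4/3*q → -121/40*q**3 + 137/15*q**2 - 4/3*q
  leading term q**3: subtract (121/140)·k_4 from -121/40*q**3 + 137/15*q**2 - 4/3*q → -53/336*q**2 + 223/105*q
  leading term q**2: no divisor's leading term divides it; move -53/336*q**2 to the remainder.
  leading term q: no divisor's leading term divides it; move 223/105*q to the remainder.
  remainder -53/336*q**2 + 223/105*q ≠ 0; add k_5 = -53/336*q**2 + 223/105*q to the basis.

S(k_4,k_5): lcm = q**3. S = 38557/3710*q**2 + 8/7*q.
  leading term q**2: subtract (-925368/14045)·k_5 from 38557/3710*q**2 + 8/7*q → 9906784/70225*q
  leading term q: no divisor's leading term divides it; move 9906784/70225*q to the remainder.
  remainder 9906784/70225*q ≠ 0; add k_6 = 9906784/70225*q to the basis.

The other S-polynomials (S(f_2,f_3), S(f_1,k_4), S(f_2,k_4), S(f_3,k_4), S(f_1,k_5), S(f_2,k_5), S(f_3,k_5), S(f_1,k_6), S(f_2,k_6), S(f_3,k_6), S(k_4,k_6), S(k_5,k_6)) all reduce to 0 modulo the current basis, so we have a Gröbner basis.
Inter-reduce: drop elements whose leading term is divisible by another's, tail-reduce, and make monic.
Reduced Gröbner basis: {p - 1, q}.
Label its elements g_1 = p - 1, g_2 = q.

Reduce h = 5/3*p*q + 3*p + 5/4*q**2 - 1/3*q - 3 modulo G:
  leading term p*q: subtract (5/3*q)·g_1 from 5/3*p*q + 3*p + 5/4*q**2 - 1/3*q - 3 → 3*p + 5/4*q**2 + 4/3*q - 3
  leading term p: subtract (3)·g_1 from 3*p + 5/4*q**2 + 4/3*q - 3 → 5/4*q**2 + 4/3*q
  leading term q**2: subtract (5/4*q)·g_2 from 5/4*q**2 + 4/3*q → 4/3*q
  leading term q: subtract (4/3)·g_2 from 4/3*q → 0
  normal form = 0.
Since the normal form is 0, h ∈ I.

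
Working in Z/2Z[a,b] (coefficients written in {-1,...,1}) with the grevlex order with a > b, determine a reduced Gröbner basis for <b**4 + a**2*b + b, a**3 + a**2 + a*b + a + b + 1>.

G = {b**4 + a**2*b + b, a**3 + a**2 + a*b + a + b + 1}

f_1 = b**4 + a**2*b + b, LT = b**4.
f_2 = a**3 + a**2 + a*b + a + b + 1, LT = a**3.

The S-polynomials (S(f_1,f_2)) all reduce to 0 modulo the current basis, so we have a Gröbner basis.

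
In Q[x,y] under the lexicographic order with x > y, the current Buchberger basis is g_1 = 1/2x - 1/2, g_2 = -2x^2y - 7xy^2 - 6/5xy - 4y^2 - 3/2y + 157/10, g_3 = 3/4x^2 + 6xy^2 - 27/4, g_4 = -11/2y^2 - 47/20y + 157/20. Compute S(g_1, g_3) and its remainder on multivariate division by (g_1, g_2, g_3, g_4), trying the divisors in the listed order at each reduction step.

lcm(LM(g_1), LM(g_3)) = x^2.
S = (lcm/LT(g_1))·g_1 − (lcm/LT(g_3))·g_3 = -8xy^2 - x + 9.
Reduce S modulo (g_1, g_2, g_3, g_4) in that order:
  leading term xy^2: subtract (-16y^2)·g_1 from -8xy^2 - x + 9 → -x - 8y^2 + 9
  leading term x: subtract (-2)·g_1 from -x - 8y^2 + 9 → -8y^2 + 8
  leading term y^2: subtract (16/11)·g_4 from -8y^2 + 8 → 188/55y - 188/55
  leading term y: no divisor's leading term divides it; move 188/55y to the remainder.
  leading term 1: no divisor's leading term divides it; move -188/55 to the remainder.
The remainder 188/55y - 188/55 is nonzero, so it would be added as the next basis element.

S(g_1, g_3) = -8xy^2 - x + 9; remainder on division = 188/55y - 188/55.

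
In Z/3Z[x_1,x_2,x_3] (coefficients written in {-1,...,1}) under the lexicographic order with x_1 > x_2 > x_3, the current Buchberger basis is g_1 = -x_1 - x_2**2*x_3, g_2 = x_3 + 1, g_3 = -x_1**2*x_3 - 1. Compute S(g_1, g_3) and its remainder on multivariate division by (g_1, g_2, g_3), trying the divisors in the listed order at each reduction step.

lcm(LM(g_1), LM(g_3)) = x_1**2*x_3.
S = (lcm/LT(g_1))·g_1 − (lcm/LT(g_3))·g_3 = x_1*x_2**2*x_3**2 - 1.
Reduce S modulo (g_1, g_2, g_3) in that order:
  leading term x_1*x_2**2*x_3**2: subtract (-x_2**2*x_3**2)·g_1 from x_1*x_2**2*x_3**2 - 1 → -x_2**4*x_3**3 - 1
  leading term x_2**4*x_3**3: subtract (-x_2**4*x_3**2)·g_2 from -x_2**4*x_3**3 - 1 → x_2**4*x_3**2 - 1
  leading term x_2**4*x_3**2: subtract (x_2**4*x_3)·g_2 from x_2**4*x_3**2 - 1 → -x_2**4*x_3 - 1
  leading term x_2**4*x_3: subtract (-x_2**4)·g_2 from -x_2**4*x_3 - 1 → x_2**4 - 1
  leading term x_2**4: no divisor's leading term divides it; move x_2**4 to the remainder.
  leading term 1: no divisor's leading term divides it; move -1 to the remainder.
The remainder x_2**4 - 1 is nonzero, so it would be added as the next basis element.

S(g_1, g_3) = x_1*x_2**2*x_3**2 - 1; remainder on division = x_2**4 - 1.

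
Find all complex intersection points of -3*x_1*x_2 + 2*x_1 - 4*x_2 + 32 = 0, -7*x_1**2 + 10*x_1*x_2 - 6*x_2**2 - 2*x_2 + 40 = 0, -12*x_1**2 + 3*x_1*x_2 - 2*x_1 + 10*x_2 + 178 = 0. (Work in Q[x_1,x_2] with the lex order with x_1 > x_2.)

{(-4, -3)}

Compute a lex Gröbner basis by Buchberger's algorithm.
f_1 = -3*x_1*x_2 + 2*x_1 - 4*x_2 + 32, LT = x_1*x_2.
f_2 = -7*x_1**2 + 10*x_1*x_2 - 6*x_2**2 - 2*x_2 + 40, LT = x_1**2.
f_3 = -12*x_1**2 + 3*x_1*x_2 - 2*x_1 + 10*x_2 + 178, LT = x_1**2.

S(f_1,f_2): lcm = x_1**2*x_2. S = -2/3*x_1**2 + 10/7*x_1*x_2**2 + 4/3*x_1*x_2 - 32/3*x_1 - 6/7*x_2**3 - 2/7*x_2**2 + 40/7*x_2.
  reduce S modulo (f_1, f_2, f_3):
  remainder -88/9*x_1 - 6/7*x_2**3 - 34/21*x_2**2 + 1220/63*x_2 + 656/63 ≠ 0; add h_4 = -88/9*x_1 - 6/7*x_2**3 - 34/21*x_2**2 + 1220/63*x_2 + 656/63 to the basis.

S(f_1,f_3): lcm = x_1**2*x_2. S = -2/3*x_1**2 + 1/4*x_1*x_2**2 + 7/6*x_1*x_2 - 32/3*x_1 + 5/6*x_2**2 + 89/6*x_2.
  reduce S modulo (f_1, f_2, f_3, h_4):
  remainder 492/539*x_2**3 + 9041/3234*x_2**2 - 11125/3234*x_2 - 5840/539 ≠ 0; add h_5 = 492/539*x_2**3 + 9041/3234*x_2**2 - 11125/3234*x_2 - 5840/539 to the basis.

S(f_2,f_3): lcm = x_1**2. S = -33/28*x_1*x_2 - 1/6*x_1 + 6/7*x_2**2 + 47/42*x_2 + 383/42.
  reduce S modulo (f_1, f_2, f_3, h_4, h_5):
  remainder 249/328*x_2**2 + 367/328*x_2 - 285/82 ≠ 0; add h_6 = 249/328*x_2**2 + 367/328*x_2 - 285/82 to the basis.

S(f_1,h_4): lcm = x_1*x_2. S = -2/3*x_1 - 27/308*x_2**4 - 51/308*x_2**3 + 305/154*x_2**2 + 554/231*x_2 - 32/3.
  reduce S modulo (f_1, f_2, f_3, h_4, h_5, h_6):
  remainder -797881/653376*x_2 - 797881/217792 ≠ 0; add h_7 = -797881/653376*x_2 - 797881/217792 to the basis.

The other S-polynomials (S(f_2,h_4), S(f_3,h_4), S(f_1,h_5), S(f_2,h_5), S(f_3,h_5), S(h_4,h_5), S(f_1,h_6), S(f_2,h_6), S(f_3,h_6), S(h_4,h_6), S(h_5,h_6), S(f_1,h_7), S(f_2,h_7), S(f_3,h_7), S(h_4,h_7), S(h_5,h_7), S(h_6,h_7)) all reduce to 0 modulo the current basis, so we have a Gröbner basis.
Inter-reduce: drop elements whose leading term is divisible by another's, tail-reduce, and make monic.
Reduced Gröbner basis: {x_1 + 4, x_2 + 3}.

Since the basis is lex-ordered, x_2 + 3 is univariate in x_2. Its roots are {-3}. Back-substituting each root into the other basis elements fixes the other coordinates.
  x_2 = -3: the earlier basis element becomes x_1 + 4 = 0, giving x_1 = -4 — point (-4, -3).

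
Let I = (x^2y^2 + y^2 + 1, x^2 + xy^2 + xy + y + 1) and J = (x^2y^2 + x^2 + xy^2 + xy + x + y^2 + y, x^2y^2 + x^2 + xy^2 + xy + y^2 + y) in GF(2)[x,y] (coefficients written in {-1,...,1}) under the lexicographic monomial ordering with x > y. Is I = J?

No, the ideals differ.

Equality of ideals is decidable: compute both reduced Gröbner bases (unique for the ordering) and check whether they agree.
Buchberger on the first generating set:
f_1 = x^2y^2 + y^2 + 1, LT = x^2y^2.
f_2 = x^2 + xy^2 + xy + y + 1, LT = x^2.

S(f_1,f_2): lcm = x^2y^2. S = xy^4 + xy^3 + y^3 + 1.
  leading term xy^4: no divisor's leading term divides it; move xy^4 to the remainder.
  leading term xy^3: no divisor's leading term divides it; move xy^3 to the remainder.
  leading term y^3: no divisor's leading term divides it; move y^3 to the remainder.
  leading term 1: no divisor's leading term divides it; move 1 to the remainder.
  remainder xy^4 + xy^3 + y^3 + 1 ≠ 0; add g_3 = xy^4 + xy^3 + y^3 + 1 to the basis.

S(f_1,g_3): lcm = x^2y^4. S = x^2y^3 + xy^3 + x + y^4 + y^2.
  leading term x^2y^3: subtract (y)·f_1 from x^2y^3 + xy^3 + x + y^4 + y^2 → xy^3 + x + y^4 + y^3 + y^2 + y
  leading term xy^3: no divisor's leading term divides it; move xy^3 to the remainder.
  leading term x: no divisor's leading term divides it; move x to the remainder.
  leading term y^4: no divisor's leading term divides it; move y^4 to the remainder.
  leading term y^3: no divisor's leading term divides it; move y^3 to the remainder.
  leading term y^2: no divisor's leading term divides it; move y^2 to the remainder.
  leading term y: no divisor's leading term divides it; move y to the remainder.
  remainder xy^3 + x + y^4 + y^3 + y^2 + y ≠ 0; add g_4 = xy^3 + x + y^4 + y^3 + y^2 + y to the basis.

S(g_3,g_4): lcm = xy^4. S = xy^3 + xy + y^5 + y^4 + y^2 + 1.
  leading term xy^3: subtract (1)·g_4 from xy^3 + xy + y^5 + y^4 + y^2 + 1 → xy + x + y^5 + y^3 + y + 1
  leading term xy: no divisor's leading term divides it; move xy to the remainder.
  leading term x: no divisor's leading term divides it; move x to the remainder.
  leading term y^5: no divisor's leading term divides it; move y^5 to the remainder.
  leading term y^3: no divisor's leading term divides it; move y^3 to the remainder.
  leading term y: no divisor's leading term divides it; move y to the remainder.
  leading term 1: no divisor's leading term divides it; move 1 to the remainder.
  remainder xy + x + y^5 + y^3 + y + 1 ≠ 0; add g_5 = xy + x + y^5 + y^3 + y + 1 to the basis.

S(g_3,g_5): lcm = xy^4. S = y^8 + y^6 + y^4 + 1.
  leading term y^8: no divisor's leading term divides it; move y^8 to the remainder.
  leading term y^6: no divisor's leading term divides it; move y^6 to the remainder.
  leading term y^4: no divisor's leading term divides it; move y^4 to the remainder.
  leading term 1: no divisor's leading term divides it; move 1 to the remainder.
  remainder y^8 + y^6 + y^4 + 1 ≠ 0; add g_6 = y^8 + y^6 + y^4 + 1 to the basis.

S(g_4,g_5): lcm = xy^3. S = xy^2 + x + y^7 + y^5 + y^4 + y.
  leading term xy^2: subtract (y)·g_5 from xy^2 + x + y^7 + y^5 + y^4 + y → xy + x + y^7 + y^6 + y^5 + y^2
  leading term xy: subtract (1)·g_5 from xy + x + y^7 + y^6 + y^5 + y^2 → y^7 + y^6 + y^3 + y^2 + y + 1
  leading term y^7: no divisor's leading term divides it; move y^7 to the remainder.
  leading term y^6: no divisor's leading term divides it; move y^6 to the remainder.
  leading term y^3: no divisor's leading term divides it; move y^3 to the remainder.
  leading term y^2: no divisor's leading term divides it; move y^2 to the remainder.
  leading term y: no divisor's leading term divides it; move y to the remainder.
  leading term 1: no divisor's leading term divides it; move 1 to the remainder.
  remainder y^7 + y^6 + y^3 + y^2 + y + 1 ≠ 0; add g_7 = y^7 + y^6 + y^3 + y^2 + y + 1 to the basis.

The other S-polynomials (S(f_2,g_3), S(f_1,g_4), S(f_2,g_4), S(f_1,g_5), S(f_2,g_5), S(f_1,g_6), S(f_2,g_6), S(g_3,g_6), S(g_4,g_6), S(g_5,g_6), S(f_1,g_7), S(f_2,g_7), S(g_3,g_7), S(g_4,g_7), S(g_5,g_7), S(g_6,g_7)) all reduce to 0 modulo the current basis, so we have a Gröbner basis.
Inter-reduce: drop elements whose leading term is divisible by another's, tail-reduce, and make monic.
Reduced Gröbner basis: {x^2 + y^6 + y^4 + y^2 + 1, xy + x + y^5 + y^3 + y + 1, y^7 + y^6 + y^3 + y^2 + y + 1}.

Buchberger on the second generating set:
h_1 = x^2y^2 + x^2 + xy^2 + xy + x + y^2 + y, LT = x^2y^2.
h_2 = x^2y^2 + x^2 + xy^2 + xy + y^2 + y, LT = x^2y^2.

S(h_1,h_2): lcm = x^2y^2. S = x.
  leading term x: no divisor's leading term divides it; move x to the remainder.
  remainder x ≠ 0; add k_3 = x to the basis.

S(h_1,k_3): lcm = x^2y^2. S = x^2 + xy^2 + xy + x + y^2 + y.
  leading term x^2: subtract (x)·k_3 from x^2 + xy^2 + xy + x + y^2 + y → xy^2 + xy + x + y^2 + y
  leading term xy^2: subtract (y^2)·k_3 from xy^2 + xy + x + y^2 + y → xy + x + y^2 + y
  leading term xy: subtract (y)·k_3 from xy + x + y^2 + y → x + y^2 + y
  leading term x: subtract (1)·k_3 from x + y^2 + y → y^2 + y
  leading term y^2: no divisor's leading term divides it; move y^2 to the remainder.
  leading term y: no divisor's leading term divides it; move y to the remainder.
  remainder y^2 + y ≠ 0; add k_4 = y^2 + y to the basis.

The other S-polynomials (S(h_2,k_3), S(h_1,k_4), S(h_2,k_4), S(k_3,k_4)) all reduce to 0 modulo the current basis, so we have a Gröbner basis.
Inter-reduce: drop elements whose leading term is divisible by another's, tail-reduce, and make monic.
Reduced Gröbner basis: {x, y^2 + y}.

The bases are distinct; the ideals are different.
The same test decides containment: I ⊆ J iff every generator of I reduces to 0 modulo a Gröbner basis of J.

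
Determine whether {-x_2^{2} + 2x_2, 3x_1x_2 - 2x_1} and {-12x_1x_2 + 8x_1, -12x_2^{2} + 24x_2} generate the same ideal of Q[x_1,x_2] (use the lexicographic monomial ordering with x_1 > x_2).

Yes, the ideals are equal.

Equality of ideals is decidable: compute both reduced Gröbner bases (unique for the ordering) and check whether they agree.
Buchberger on the first generating set:
f_1 = -x_2^{2} + 2x_2, LT = x_2^{2}.
f_2 = 3x_1x_2 - 2x_1, LT = x_1x_2.

S(f_1,f_2): lcm = x_1x_2^{2}. S = -\tfrac{4}{3}x_1x_2.
  leading term x_1x_2: subtract (-\tfrac{4}{9})·f_2 from -\tfrac{4}{3}x_1x_2 → -\tfrac{8}{9}x_1
  leading term x_1: no divisor's leading term divides it; move -\tfrac{8}{9}x_1 to the remainder.
  remainder -\tfrac{8}{9}x_1 ≠ 0; add g_3 = -\tfrac{8}{9}x_1 to the basis.

S(f_1,g_3): leading monomials are coprime, so the S-polynomial reduces to 0 (Buchberger's first criterion).
S(f_2,g_3): lcm = x_1x_2. S = -\tfrac{2}{3}x_1.
  leading term x_1: subtract (\tfrac{3}{4})·g_3 from -\tfrac{2}{3}x_1 → 0
  remainder 0.

Every S-polynomial of the final basis reduces to 0, so we have a Gröbner basis.
Inter-reduce: drop elements whose leading term is divisible by another's, tail-reduce, and make monic.
Reduced Gröbner basis: {x_1, x_2^{2} - 2x_2}.

Buchberger on the second generating set:
h_1 = -12x_1x_2 + 8x_1, LT = x_1x_2.
h_2 = -12x_2^{2} + 24x_2, LT = x_2^{2}.

S(h_1,h_2): lcm = x_1x_2^{2}. S = \tfrac{4}{3}x_1x_2.
  leading term x_1x_2: subtract (-\tfrac{1}{9})·h_1 from \tfrac{4}{3}x_1x_2 → \tfrac{8}{9}x_1
  leading term x_1: no divisor's leading term divides it; move \tfrac{8}{9}x_1 to the remainder.
  remainder \tfrac{8}{9}x_1 ≠ 0; add k_3 = \tfrac{8}{9}x_1 to the basis.

S(h_1,k_3): lcm = x_1x_2. S = -\tfrac{2}{3}x_1.
  leading term x_1: subtract (-\tfrac{3}{4})·k_3 from -\tfrac{2}{3}x_1 → 0
  remainder 0.

S(h_2,k_3): leading monomials are coprime, so the S-polynomial reduces to 0 (Buchberger's first criterion).
Every S-polynomial of the final basis reduces to 0, so we have a Gröbner basis.
Inter-reduce: drop elements whose leading term is divisible by another's, tail-reduce, and make monic.
Reduced Gröbner basis: {x_1, x_2^{2} - 2x_2}.

The two bases agree; hence the ideals are identical.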